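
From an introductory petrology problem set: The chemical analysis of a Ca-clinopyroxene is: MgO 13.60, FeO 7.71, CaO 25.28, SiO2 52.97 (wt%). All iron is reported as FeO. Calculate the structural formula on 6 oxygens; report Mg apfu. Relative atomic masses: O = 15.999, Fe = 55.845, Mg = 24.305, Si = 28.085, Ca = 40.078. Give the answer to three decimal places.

MgO: 13.60/40.304 = 0.33744 mol → 0.33744 mol Mg, 0.33744 mol O.
FeO: 7.71/71.844 = 0.10732 mol → 0.10732 mol Fe, 0.10732 mol O.
CaO: 25.28/56.077 = 0.45081 mol → 0.45081 mol Ca, 0.45081 mol O.
SiO2: 52.97/60.083 = 0.88161 mol → 0.88161 mol Si, 1.76322 mol O.
Total oxygen = 2.65879 mol. Normalization factor = 6/2.65879 = 2.25667.
Mg per 6 O = 0.33744 × 2.25667 = 0.761.

0.761 Mg apfu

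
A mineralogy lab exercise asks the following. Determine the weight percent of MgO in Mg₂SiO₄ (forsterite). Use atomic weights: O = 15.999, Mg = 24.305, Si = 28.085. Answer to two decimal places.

57.29 wt%

Molar mass of Mg₂SiO₄ = 2·24.305 + 1·28.085 + 4·15.999 = 140.691 g/mol.
Each formula unit contains 2 Mg, equivalent to 2/1 = 2.0000 mol MgO.
M(MgO) = 1×24.305 + 1×15.999 = 40.304 g/mol.
Mass of MgO per formula unit = 2.0000 × 40.304 = 80.608 g.
MgO wt% = 80.608 / 140.691 × 100 = 57.29%.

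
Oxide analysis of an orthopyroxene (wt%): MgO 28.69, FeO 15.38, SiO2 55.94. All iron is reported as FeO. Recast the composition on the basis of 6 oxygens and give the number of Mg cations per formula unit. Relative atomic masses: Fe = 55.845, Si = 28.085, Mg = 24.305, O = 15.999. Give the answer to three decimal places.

MgO: 28.69/40.304 = 0.71184 mol → 0.71184 mol Mg, 0.71184 mol O.
FeO: 15.38/71.844 = 0.21407 mol → 0.21407 mol Fe, 0.21407 mol O.
SiO2: 55.94/60.083 = 0.93105 mol → 0.93105 mol Si, 1.86210 mol O.
Total oxygen = 2.78801 mol. Normalization factor = 6/2.78801 = 2.15207.
Mg per 6 O = 0.71184 × 2.15207 = 1.532.

1.532 Mg apfu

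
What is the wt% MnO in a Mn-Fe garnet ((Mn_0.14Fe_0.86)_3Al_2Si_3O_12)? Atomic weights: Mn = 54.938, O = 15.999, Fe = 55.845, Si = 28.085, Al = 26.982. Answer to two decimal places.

5.99 wt%

Molar mass of (Mn_0.14Fe_0.86)_3Al_2Si_3O_12 = 0.42×54.938 + 2.58×55.845 + 2×26.982 + 3×28.085 + 12×15.999 = 497.361 g/mol.
Each formula unit contains 0.42 Mn, equivalent to 0.42/1 = 0.4200 mol MnO.
M(MnO) = 1×54.938 + 1×15.999 = 70.937 g/mol.
Mass of MnO per formula unit = 0.4200 × 70.937 = 29.794 g.
MnO wt% = 29.794 / 497.361 × 100 = 5.99%.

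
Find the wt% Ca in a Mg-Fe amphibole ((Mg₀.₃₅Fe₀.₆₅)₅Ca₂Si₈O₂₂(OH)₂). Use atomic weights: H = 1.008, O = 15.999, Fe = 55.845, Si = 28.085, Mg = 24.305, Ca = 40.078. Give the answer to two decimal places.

Molar mass of (Mg₀.₃₅Fe₀.₆₅)₅Ca₂Si₈O₂₂(OH)₂: 1.75·24.305 + 3.25·55.845 + 2·40.078 + 8·28.085 + 24·15.999 + 2·1.008 = 914.858 g/mol.
Mass of Ca per formula unit: 2 × 40.078 = 80.156 g.
Weight fraction Ca = 80.156 / 914.858 = 0.0876.

8.76 weight percent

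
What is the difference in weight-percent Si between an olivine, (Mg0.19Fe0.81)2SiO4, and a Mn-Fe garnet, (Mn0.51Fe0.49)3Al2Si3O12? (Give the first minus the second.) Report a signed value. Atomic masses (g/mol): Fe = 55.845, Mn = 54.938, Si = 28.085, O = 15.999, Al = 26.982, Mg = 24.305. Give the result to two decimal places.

-2.33 percentage points

First mineral: 28.085 g Si in 191.786 g formula = 14.64 wt% Si.
Second mineral: 84.255 g Si in 496.354 g formula = 16.97 wt% Si.
14.64% − 16.97% gives a difference of -2.33 percentage points.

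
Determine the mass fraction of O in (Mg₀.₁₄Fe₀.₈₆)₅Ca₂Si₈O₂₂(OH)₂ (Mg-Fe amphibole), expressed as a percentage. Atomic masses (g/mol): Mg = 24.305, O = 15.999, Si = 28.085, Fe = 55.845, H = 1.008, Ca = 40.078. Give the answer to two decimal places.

40.50 mass %

Formula mass = 0.70·24.305 + 4.30·55.845 + 2·40.078 + 8·28.085 + 24·15.999 + 2·1.008 = 947.975 g/mol, of which 383.976 g is O.
So O makes up 383.976/947.975 = 0.4050 of the mass, i.e. 40.50%.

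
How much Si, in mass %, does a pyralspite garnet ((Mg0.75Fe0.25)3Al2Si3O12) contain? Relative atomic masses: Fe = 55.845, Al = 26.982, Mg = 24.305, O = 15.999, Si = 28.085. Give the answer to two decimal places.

19.74 mass %

Molar mass of (Mg0.75Fe0.25)3Al2Si3O12: 2.25*24.305 + 0.75*55.845 + 2*26.982 + 3*28.085 + 12*15.999 = 426.777 g/mol.
Mass of Si per formula unit: 3 × 28.085 = 84.255 g.
Weight fraction Si = 84.255 / 426.777 = 0.1974.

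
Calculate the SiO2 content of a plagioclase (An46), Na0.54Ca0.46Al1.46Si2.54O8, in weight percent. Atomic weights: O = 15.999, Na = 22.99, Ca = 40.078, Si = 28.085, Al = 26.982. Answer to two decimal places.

Formula mass = 269.572 g/mol.
2.54 Si → 2.5400 mol SiO2 per formula unit; M(SiO2) = 60.083, so SiO2 mass = 152.611 g.
152.611/269.572 × 100 = 56.61 wt%.

56.61 wt%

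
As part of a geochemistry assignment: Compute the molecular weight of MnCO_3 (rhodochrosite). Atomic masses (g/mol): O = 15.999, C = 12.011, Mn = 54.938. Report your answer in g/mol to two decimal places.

Mn: 1 × 54.938 = 54.9380
C: 1 × 12.011 = 12.0110
O: 3 × 15.999 = 47.9970
Summing the contributions gives the formula mass.

114.95 g/mol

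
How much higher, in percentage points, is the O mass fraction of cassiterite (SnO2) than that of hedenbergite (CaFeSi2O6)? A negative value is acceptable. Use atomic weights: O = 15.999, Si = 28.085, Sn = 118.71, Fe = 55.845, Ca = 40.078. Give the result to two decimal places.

M(SnO2) = 150.708 g/mol, so wt% O = 31.998/150.708 × 100 = 21.23%.
M(CaFeSi2O6) = 248.087 g/mol, so wt% O = 95.994/248.087 × 100 = 38.69%.
21.23 − 38.69 = -17.46 pp.

-17.46 percentage points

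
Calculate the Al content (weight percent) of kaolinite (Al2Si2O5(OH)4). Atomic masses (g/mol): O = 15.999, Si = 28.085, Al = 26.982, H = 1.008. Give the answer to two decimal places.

20.90 weight percent

Molar mass of Al2Si2O5(OH)4: 2×26.982 + 2×28.085 + 9×15.999 + 4×1.008 = 258.157 g/mol.
Mass of Al per formula unit: 2 × 26.982 = 53.964 g.
Weight fraction Al = 53.964 / 258.157 = 0.2090.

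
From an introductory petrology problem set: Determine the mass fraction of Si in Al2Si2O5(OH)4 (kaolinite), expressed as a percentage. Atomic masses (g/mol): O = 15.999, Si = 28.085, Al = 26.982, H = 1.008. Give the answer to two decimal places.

Formula mass = 2*26.982 + 2*28.085 + 9*15.999 + 4*1.008 = 258.157 g/mol, of which 56.170 g is Si.
So Si makes up 56.170/258.157 = 0.2176 of the mass, i.e. 21.76%.

21.76 mass %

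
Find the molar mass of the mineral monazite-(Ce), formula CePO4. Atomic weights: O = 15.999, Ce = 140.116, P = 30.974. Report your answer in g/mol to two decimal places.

M = 1*140.116 + 1*30.974 + 4*15.999

235.09 g/mol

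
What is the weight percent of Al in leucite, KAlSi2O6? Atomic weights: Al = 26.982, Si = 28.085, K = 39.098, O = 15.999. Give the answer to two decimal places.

12.36 mass %

Molar mass of KAlSi2O6: 1×39.098 + 1×26.982 + 2×28.085 + 6×15.999 = 218.244 g/mol.
Mass of Al per formula unit: 1 × 26.982 = 26.982 g.
Weight fraction Al = 26.982 / 218.244 = 0.1236.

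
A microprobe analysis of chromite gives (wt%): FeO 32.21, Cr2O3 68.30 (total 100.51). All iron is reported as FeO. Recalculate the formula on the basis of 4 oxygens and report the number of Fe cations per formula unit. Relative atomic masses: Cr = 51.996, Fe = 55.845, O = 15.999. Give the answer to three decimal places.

0.998 Fe apfu

FeO: 32.21/71.844 = 0.44833 mol → 0.44833 mol Fe, 0.44833 mol O.
Cr2O3: 68.30/151.989 = 0.44937 mol → 0.89874 mol Cr, 1.34811 mol O.
Total oxygen = 1.79644 mol. Normalization factor = 4/1.79644 = 2.22663.
Fe per 4 O = 0.44833 × 2.22663 = 0.998.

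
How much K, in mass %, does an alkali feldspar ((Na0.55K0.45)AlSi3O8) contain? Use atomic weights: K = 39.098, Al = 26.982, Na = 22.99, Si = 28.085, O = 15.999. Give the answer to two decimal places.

Molar mass of (Na0.55K0.45)AlSi3O8: 0.55×22.99 + 0.45×39.098 + 1×26.982 + 3×28.085 + 8×15.999 = 269.468 g/mol.
Mass of K per formula unit: 0.45 × 39.098 = 17.594 g.
Weight fraction K = 17.594 / 269.468 = 0.0653.

6.53 mass %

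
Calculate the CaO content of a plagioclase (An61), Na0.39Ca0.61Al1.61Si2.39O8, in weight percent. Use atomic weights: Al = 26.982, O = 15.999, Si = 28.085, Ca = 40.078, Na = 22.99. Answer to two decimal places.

M(Na0.39Ca0.61Al1.61Si2.39O8) = 271.970 g/mol; M(CaO) = 56.077 g/mol.
Moles CaO per formula unit = 0.61 Ca ÷ 1 = 0.6100.
CaO fraction = (0.6100 × 56.077) / 271.970 = 34.207/271.970 = 0.1258.

12.58 wt%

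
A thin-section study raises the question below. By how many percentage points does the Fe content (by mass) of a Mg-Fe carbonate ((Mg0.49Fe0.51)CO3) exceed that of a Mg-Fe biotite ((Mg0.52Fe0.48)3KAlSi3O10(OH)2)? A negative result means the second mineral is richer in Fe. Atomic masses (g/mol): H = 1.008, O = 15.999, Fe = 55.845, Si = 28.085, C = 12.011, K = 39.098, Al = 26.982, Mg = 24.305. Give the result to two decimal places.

Fe in (Mg0.49Fe0.51)CO3: molar mass 100.398 g/mol; 0.51×55.845 = 28.481 g → 28.37 wt%.
Fe in (Mg0.52Fe0.48)3KAlSi3O10(OH)2: molar mass 462.672 g/mol; 1.44×55.845 = 80.417 g → 17.38 wt%.
Difference = 28.37 − 17.38 = 10.99 percentage points.

10.99 percentage points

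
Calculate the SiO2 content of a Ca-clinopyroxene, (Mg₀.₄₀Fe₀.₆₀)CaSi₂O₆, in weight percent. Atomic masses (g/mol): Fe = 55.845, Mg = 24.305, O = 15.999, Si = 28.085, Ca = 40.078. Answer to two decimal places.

51.03 wt%

Formula mass = 235.471 g/mol.
2 Si → 2.0000 mol SiO2 per formula unit; M(SiO2) = 60.083, so SiO2 mass = 120.166 g.
120.166/235.471 × 100 = 51.03 wt%.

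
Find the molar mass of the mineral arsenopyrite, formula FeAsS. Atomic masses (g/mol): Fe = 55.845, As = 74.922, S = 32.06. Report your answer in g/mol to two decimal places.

162.83 g/mol

M = 1(55.845) + 1(74.922) + 1(32.06)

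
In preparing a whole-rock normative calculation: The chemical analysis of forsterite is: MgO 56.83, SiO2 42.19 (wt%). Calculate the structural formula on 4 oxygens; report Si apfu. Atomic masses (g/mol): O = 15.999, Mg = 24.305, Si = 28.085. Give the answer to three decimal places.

MgO: 56.83/40.304 = 1.41003 mol → 1.41003 mol Mg, 1.41003 mol O.
SiO2: 42.19/60.083 = 0.70220 mol → 0.70220 mol Si, 1.40440 mol O.
Total oxygen = 2.81443 mol. Normalization factor = 4/2.81443 = 1.42125.
Si per 4 O = 0.70220 × 1.42125 = 0.998.

0.998 Si apfu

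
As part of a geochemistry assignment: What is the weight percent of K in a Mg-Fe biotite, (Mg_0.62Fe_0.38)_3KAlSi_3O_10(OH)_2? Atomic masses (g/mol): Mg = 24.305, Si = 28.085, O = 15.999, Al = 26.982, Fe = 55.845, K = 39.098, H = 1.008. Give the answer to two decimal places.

Formula mass = 1.86·24.305 + 1.14·55.845 + 1·39.098 + 1·26.982 + 3·28.085 + 12·15.999 + 2·1.008 = 453.210 g/mol, of which 39.098 g is K.
So K makes up 39.098/453.210 = 0.0863 of the mass, i.e. 8.63%.

8.63 weight percent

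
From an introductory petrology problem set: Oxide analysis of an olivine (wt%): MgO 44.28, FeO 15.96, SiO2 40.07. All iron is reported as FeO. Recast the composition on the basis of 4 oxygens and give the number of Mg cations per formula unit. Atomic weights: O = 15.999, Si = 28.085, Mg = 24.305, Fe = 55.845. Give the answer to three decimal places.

1.655 Mg apfu

MgO: 44.28/40.304 = 1.09865 mol → 1.09865 mol Mg, 1.09865 mol O.
FeO: 15.96/71.844 = 0.22215 mol → 0.22215 mol Fe, 0.22215 mol O.
SiO2: 40.07/60.083 = 0.66691 mol → 0.66691 mol Si, 1.33382 mol O.
Total oxygen = 2.65462 mol. Normalization factor = 4/2.65462 = 1.50681.
Mg per 4 O = 1.09865 × 1.50681 = 1.655.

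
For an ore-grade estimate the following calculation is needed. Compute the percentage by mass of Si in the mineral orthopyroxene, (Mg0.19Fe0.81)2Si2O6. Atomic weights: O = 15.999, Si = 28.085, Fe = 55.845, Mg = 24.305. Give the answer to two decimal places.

22.30 wt%

Formula mass = 0.38·24.305 + 1.62·55.845 + 2·28.085 + 6·15.999 = 251.869 g/mol, of which 56.170 g is Si.
So Si makes up 56.170/251.869 = 0.2230 of the mass, i.e. 22.30%.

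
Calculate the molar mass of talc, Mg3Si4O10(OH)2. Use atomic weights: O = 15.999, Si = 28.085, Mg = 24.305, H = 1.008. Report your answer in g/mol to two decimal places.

379.26 g/mol

Mg: 3 × 24.305 = 72.9150
Si: 4 × 28.085 = 112.3400
O: 12 × 15.999 = 191.9880
H: 2 × 1.008 = 2.0160
Summing the contributions gives the formula mass.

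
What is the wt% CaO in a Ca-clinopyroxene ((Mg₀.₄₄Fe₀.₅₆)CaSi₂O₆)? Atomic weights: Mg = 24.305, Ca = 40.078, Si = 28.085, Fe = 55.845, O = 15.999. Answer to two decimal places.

Molar mass of (Mg₀.₄₄Fe₀.₅₆)CaSi₂O₆ = 0.44×24.305 + 0.56×55.845 + 1×40.078 + 2×28.085 + 6×15.999 = 234.209 g/mol.
Each formula unit contains 1 Ca, equivalent to 1/1 = 1.0000 mol CaO.
M(CaO) = 1×40.078 + 1×15.999 = 56.077 g/mol.
Mass of CaO per formula unit = 1.0000 × 56.077 = 56.077 g.
CaO wt% = 56.077 / 234.209 × 100 = 23.94%.

23.94 wt%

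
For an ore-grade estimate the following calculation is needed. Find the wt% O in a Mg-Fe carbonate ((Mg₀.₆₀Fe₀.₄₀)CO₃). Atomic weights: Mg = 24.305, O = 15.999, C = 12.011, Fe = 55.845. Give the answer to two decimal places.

49.52 mass %

Formula mass = 0.60×24.305 + 0.40×55.845 + 1×12.011 + 3×15.999 = 96.929 g/mol, of which 47.997 g is O.
So O makes up 47.997/96.929 = 0.4952 of the mass, i.e. 49.52%.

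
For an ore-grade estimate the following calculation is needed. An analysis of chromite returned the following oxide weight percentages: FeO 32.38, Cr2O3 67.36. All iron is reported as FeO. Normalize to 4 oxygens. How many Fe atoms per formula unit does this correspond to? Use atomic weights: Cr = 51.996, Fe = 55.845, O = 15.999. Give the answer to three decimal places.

32.38 wt% FeO ÷ 71.844 g/mol = 0.45070 mol, giving 0.45070 Fe and 0.45070 O.
67.36 wt% Cr2O3 ÷ 151.989 g/mol = 0.44319 mol, giving 0.88638 Cr and 1.32957 O.
Oxygen sums to 1.78027; scaling by 4/1.78027 = 2.24685 puts the formula on 4 O.
Fe: 0.45070 × 2.24685 = 1.013 atoms per formula unit.

1.013 Fe apfu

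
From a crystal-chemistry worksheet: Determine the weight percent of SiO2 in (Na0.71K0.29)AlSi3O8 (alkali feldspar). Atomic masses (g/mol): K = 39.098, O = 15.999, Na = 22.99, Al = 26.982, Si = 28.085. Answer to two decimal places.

Formula mass = 266.890 g/mol.
3 Si → 3.0000 mol SiO2 per formula unit; M(SiO2) = 60.083, so SiO2 mass = 180.249 g.
180.249/266.890 × 100 = 67.54 wt%.

67.54 wt%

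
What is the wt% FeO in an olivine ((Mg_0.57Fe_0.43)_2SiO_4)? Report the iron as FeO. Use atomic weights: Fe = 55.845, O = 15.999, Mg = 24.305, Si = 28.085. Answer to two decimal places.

36.82 wt%

M((Mg_0.57Fe_0.43)_2SiO_4) = 167.815 g/mol; M(FeO) = 71.844 g/mol.
Moles FeO per formula unit = 0.86 Fe ÷ 1 = 0.8600.
FeO fraction = (0.8600 × 71.844) / 167.815 = 61.786/167.815 = 0.3682.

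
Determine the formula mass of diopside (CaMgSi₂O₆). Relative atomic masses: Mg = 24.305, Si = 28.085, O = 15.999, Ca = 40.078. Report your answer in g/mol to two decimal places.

216.55 g/mol

Ca: 1 × 40.078 = 40.0780
Mg: 1 × 24.305 = 24.3050
Si: 2 × 28.085 = 56.1700
O: 6 × 15.999 = 95.9940
Summing the contributions gives the formula mass.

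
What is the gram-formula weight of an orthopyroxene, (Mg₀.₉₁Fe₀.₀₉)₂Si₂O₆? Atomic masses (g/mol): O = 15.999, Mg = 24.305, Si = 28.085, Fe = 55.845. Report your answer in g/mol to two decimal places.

M = 1.82(24.305) + 0.18(55.845) + 2(28.085) + 6(15.999)

206.45 g/mol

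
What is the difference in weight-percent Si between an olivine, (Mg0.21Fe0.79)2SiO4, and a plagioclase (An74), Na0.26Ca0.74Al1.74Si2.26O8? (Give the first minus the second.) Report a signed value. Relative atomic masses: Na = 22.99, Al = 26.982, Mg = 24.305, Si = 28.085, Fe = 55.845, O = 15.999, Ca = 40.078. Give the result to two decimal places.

First mineral: 28.085 g Si in 190.524 g formula = 14.74 wt% Si.
Second mineral: 63.472 g Si in 274.048 g formula = 23.16 wt% Si.
14.74% − 23.16% gives a difference of -8.42 percentage points.

-8.42 percentage points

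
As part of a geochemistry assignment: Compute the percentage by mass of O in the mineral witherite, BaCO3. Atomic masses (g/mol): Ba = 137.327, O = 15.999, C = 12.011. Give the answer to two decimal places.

24.32 mass %

Formula mass = 1×137.327 + 1×12.011 + 3×15.999 = 197.335 g/mol, of which 47.997 g is O.
So O makes up 47.997/197.335 = 0.2432 of the mass, i.e. 24.32%.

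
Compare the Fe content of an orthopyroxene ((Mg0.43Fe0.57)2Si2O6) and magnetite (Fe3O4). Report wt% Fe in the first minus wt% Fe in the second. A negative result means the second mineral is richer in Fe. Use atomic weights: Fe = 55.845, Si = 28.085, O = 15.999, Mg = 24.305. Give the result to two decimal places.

First mineral: 63.663 g Fe in 236.730 g formula = 26.89 wt% Fe.
Second mineral: 167.535 g Fe in 231.531 g formula = 72.36 wt% Fe.
26.89% − 72.36% gives a difference of -45.47 percentage points.

-45.47 percentage points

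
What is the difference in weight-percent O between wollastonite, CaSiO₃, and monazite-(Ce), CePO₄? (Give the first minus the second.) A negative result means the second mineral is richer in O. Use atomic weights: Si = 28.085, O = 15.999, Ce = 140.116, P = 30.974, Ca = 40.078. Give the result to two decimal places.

14.10 percentage points

First mineral: 47.997 g O in 116.160 g formula = 41.32 wt% O.
Second mineral: 63.996 g O in 235.086 g formula = 27.22 wt% O.
41.32% − 27.22% gives a difference of 14.10 percentage points.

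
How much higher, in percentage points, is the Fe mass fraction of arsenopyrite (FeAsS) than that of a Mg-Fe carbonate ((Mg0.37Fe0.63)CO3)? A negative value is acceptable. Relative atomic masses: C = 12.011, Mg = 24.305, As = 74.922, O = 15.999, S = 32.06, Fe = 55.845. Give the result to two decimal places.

0.53 percentage points

First mineral: 55.845 g Fe in 162.827 g formula = 34.30 wt% Fe.
Second mineral: 35.182 g Fe in 104.183 g formula = 33.77 wt% Fe.
34.30% − 33.77% gives a difference of 0.53 percentage points.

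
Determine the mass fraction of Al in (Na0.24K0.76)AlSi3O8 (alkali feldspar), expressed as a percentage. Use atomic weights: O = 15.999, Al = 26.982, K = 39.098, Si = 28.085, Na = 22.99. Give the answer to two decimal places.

9.83 weight percent

Formula mass = 0.24×22.99 + 0.76×39.098 + 1×26.982 + 3×28.085 + 8×15.999 = 274.461 g/mol, of which 26.982 g is Al.
So Al makes up 26.982/274.461 = 0.0983 of the mass, i.e. 9.83%.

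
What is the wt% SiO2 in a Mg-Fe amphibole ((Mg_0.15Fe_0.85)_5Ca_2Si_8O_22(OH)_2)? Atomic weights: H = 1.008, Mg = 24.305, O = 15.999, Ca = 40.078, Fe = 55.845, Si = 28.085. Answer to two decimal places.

50.79 wt%

M((Mg_0.15Fe_0.85)_5Ca_2Si_8O_22(OH)_2) = 946.398 g/mol; M(SiO2) = 60.083 g/mol.
Moles SiO2 per formula unit = 8 Si ÷ 1 = 8.0000.
SiO2 fraction = (8.0000 × 60.083) / 946.398 = 480.664/946.398 = 0.5079.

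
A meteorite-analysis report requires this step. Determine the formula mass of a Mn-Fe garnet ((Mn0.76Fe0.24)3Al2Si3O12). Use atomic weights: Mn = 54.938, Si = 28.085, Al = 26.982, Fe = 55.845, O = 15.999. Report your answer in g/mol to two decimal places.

M = 2.28·54.938 + 0.72·55.845 + 2·26.982 + 3·28.085 + 12·15.999

495.67 g/mol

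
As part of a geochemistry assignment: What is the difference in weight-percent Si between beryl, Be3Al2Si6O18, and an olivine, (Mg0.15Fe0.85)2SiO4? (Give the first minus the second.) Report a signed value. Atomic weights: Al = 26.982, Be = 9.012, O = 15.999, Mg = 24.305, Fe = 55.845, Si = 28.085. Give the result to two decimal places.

16.90 percentage points

Si in Be3Al2Si6O18: molar mass 537.492 g/mol; 6×28.085 = 168.510 g → 31.35 wt%.
Si in (Mg0.15Fe0.85)2SiO4: molar mass 194.309 g/mol; 1×28.085 = 28.085 g → 14.45 wt%.
Difference = 31.35 − 14.45 = 16.90 percentage points.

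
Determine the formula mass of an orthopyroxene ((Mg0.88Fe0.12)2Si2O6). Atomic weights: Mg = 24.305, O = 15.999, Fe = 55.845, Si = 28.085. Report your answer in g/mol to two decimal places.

M = 1.76·24.305 + 0.24·55.845 + 2·28.085 + 6·15.999

208.34 g/mol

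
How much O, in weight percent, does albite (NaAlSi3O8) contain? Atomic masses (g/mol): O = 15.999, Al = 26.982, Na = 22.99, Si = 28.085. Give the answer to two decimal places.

Molar mass of NaAlSi3O8: 1·22.99 + 1·26.982 + 3·28.085 + 8·15.999 = 262.219 g/mol.
Mass of O per formula unit: 8 × 15.999 = 127.992 g.
Weight fraction O = 127.992 / 262.219 = 0.4881.

48.81 weight percent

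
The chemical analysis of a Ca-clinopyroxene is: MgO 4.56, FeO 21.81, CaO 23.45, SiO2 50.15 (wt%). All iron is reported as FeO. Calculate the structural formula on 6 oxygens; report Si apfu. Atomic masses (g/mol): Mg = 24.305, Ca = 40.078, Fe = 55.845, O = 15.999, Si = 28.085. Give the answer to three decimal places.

4.56 wt% MgO ÷ 40.304 g/mol = 0.11314 mol, giving 0.11314 Mg and 0.11314 O.
21.81 wt% FeO ÷ 71.844 g/mol = 0.30357 mol, giving 0.30357 Fe and 0.30357 O.
23.45 wt% CaO ÷ 56.077 g/mol = 0.41818 mol, giving 0.41818 Ca and 0.41818 O.
50.15 wt% SiO2 ÷ 60.083 g/mol = 0.83468 mol, giving 0.83468 Si and 1.66936 O.
Oxygen sums to 2.50425; scaling by 6/2.50425 = 2.39593 puts the formula on 6 O.
Si: 0.83468 × 2.39593 = 2.000 atoms per formula unit.

2.000 Si apfu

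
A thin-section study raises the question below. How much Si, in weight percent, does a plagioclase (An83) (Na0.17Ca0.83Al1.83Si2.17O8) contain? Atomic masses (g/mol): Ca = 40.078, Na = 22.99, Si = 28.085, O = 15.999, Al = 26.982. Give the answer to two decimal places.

M(Na0.17Ca0.83Al1.83Si2.17O8) = 275.487 g/mol.
Si contributes 2.17 × 28.085 = 60.944 g per mole.
60.944/275.487 = 0.2212 → 22.12%.

22.12 weight percent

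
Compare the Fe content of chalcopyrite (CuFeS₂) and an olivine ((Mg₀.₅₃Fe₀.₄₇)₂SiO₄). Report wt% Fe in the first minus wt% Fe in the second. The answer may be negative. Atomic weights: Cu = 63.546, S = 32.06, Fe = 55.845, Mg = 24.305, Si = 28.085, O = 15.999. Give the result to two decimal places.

-0.39 percentage points

M(CuFeS₂) = 183.511 g/mol, so wt% Fe = 55.845/183.511 × 100 = 30.43%.
M((Mg₀.₅₃Fe₀.₄₇)₂SiO₄) = 170.339 g/mol, so wt% Fe = 52.494/170.339 × 100 = 30.82%.
30.43 − 30.82 = -0.39 pp.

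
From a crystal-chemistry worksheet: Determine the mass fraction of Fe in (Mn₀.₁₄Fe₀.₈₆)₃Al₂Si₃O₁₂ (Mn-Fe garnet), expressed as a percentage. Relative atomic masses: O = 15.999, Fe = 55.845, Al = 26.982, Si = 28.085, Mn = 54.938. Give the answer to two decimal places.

Molar mass of (Mn₀.₁₄Fe₀.₈₆)₃Al₂Si₃O₁₂: 0.42·54.938 + 2.58·55.845 + 2·26.982 + 3·28.085 + 12·15.999 = 497.361 g/mol.
Mass of Fe per formula unit: 2.58 × 55.845 = 144.080 g.
Weight fraction Fe = 144.080 / 497.361 = 0.2897.

28.97 wt%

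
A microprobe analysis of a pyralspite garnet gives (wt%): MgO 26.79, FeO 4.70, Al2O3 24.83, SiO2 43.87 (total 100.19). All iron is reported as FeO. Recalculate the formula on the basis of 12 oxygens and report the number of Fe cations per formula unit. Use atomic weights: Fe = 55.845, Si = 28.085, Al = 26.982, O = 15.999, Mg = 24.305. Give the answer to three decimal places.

MgO: 26.79/40.304 = 0.66470 mol → 0.66470 mol Mg, 0.66470 mol O.
FeO: 4.70/71.844 = 0.06542 mol → 0.06542 mol Fe, 0.06542 mol O.
Al2O3: 24.83/101.961 = 0.24352 mol → 0.48704 mol Al, 0.73056 mol O.
SiO2: 43.87/60.083 = 0.73016 mol → 0.73016 mol Si, 1.46032 mol O.
Total oxygen = 2.92100 mol. Normalization factor = 12/2.92100 = 4.10818.
Fe per 12 O = 0.06542 × 4.10818 = 0.269.

0.269 Fe apfu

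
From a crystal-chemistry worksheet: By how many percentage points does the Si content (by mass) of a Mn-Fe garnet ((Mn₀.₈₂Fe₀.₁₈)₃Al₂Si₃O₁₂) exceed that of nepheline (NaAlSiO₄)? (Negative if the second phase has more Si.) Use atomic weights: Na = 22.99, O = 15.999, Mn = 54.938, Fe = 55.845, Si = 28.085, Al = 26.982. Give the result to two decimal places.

First mineral: 84.255 g Si in 495.511 g formula = 17.00 wt% Si.
Second mineral: 28.085 g Si in 142.053 g formula = 19.77 wt% Si.
17.00% − 19.77% gives a difference of -2.77 percentage points.

-2.77 percentage points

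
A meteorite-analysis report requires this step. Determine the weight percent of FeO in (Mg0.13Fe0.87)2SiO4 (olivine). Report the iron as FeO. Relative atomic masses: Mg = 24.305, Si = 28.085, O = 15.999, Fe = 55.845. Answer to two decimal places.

63.92 wt%

M((Mg0.13Fe0.87)2SiO4) = 195.571 g/mol; M(FeO) = 71.844 g/mol.
Moles FeO per formula unit = 1.74 Fe ÷ 1 = 1.7400.
FeO fraction = (1.7400 × 71.844) / 195.571 = 125.009/195.571 = 0.6392.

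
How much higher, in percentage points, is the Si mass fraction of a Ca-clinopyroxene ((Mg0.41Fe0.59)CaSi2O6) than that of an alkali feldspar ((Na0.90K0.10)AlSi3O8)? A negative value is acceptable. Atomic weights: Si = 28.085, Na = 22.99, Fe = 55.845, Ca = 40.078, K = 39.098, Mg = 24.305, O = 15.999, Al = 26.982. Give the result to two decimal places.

First mineral: 56.170 g Si in 235.156 g formula = 23.89 wt% Si.
Second mineral: 84.255 g Si in 263.830 g formula = 31.94 wt% Si.
23.89% − 31.94% gives a difference of -8.05 percentage points.

-8.05 percentage points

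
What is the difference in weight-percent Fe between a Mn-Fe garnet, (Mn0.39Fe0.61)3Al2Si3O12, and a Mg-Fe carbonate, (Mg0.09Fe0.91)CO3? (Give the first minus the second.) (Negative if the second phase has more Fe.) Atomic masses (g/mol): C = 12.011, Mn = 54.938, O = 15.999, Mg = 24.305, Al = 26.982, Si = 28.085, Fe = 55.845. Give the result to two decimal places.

-24.39 percentage points

Fe in (Mn0.39Fe0.61)3Al2Si3O12: molar mass 496.681 g/mol; 1.83×55.845 = 102.196 g → 20.58 wt%.
Fe in (Mg0.09Fe0.91)CO3: molar mass 113.014 g/mol; 0.91×55.845 = 50.819 g → 44.97 wt%.
Difference = 20.58 − 44.97 = -24.39 percentage points.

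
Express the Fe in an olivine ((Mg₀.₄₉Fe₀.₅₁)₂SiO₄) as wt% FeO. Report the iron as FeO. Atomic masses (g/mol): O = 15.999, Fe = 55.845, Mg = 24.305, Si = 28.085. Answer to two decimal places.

Molar mass of (Mg₀.₄₉Fe₀.₅₁)₂SiO₄ = 0.98·24.305 + 1.02·55.845 + 1·28.085 + 4·15.999 = 172.862 g/mol.
Each formula unit contains 1.02 Fe, equivalent to 1.02/1 = 1.0200 mol FeO.
M(FeO) = 1×55.845 + 1×15.999 = 71.844 g/mol.
Mass of FeO per formula unit = 1.0200 × 71.844 = 73.281 g.
FeO wt% = 73.281 / 172.862 × 100 = 42.39%.

42.39 wt%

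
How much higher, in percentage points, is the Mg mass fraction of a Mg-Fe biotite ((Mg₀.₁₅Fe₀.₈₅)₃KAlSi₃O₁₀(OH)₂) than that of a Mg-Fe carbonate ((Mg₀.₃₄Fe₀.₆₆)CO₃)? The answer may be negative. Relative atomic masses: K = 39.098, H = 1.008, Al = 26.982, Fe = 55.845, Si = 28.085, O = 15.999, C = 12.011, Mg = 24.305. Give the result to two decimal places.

-5.66 percentage points

Mg in (Mg₀.₁₅Fe₀.₈₅)₃KAlSi₃O₁₀(OH)₂: molar mass 497.681 g/mol; 0.45×24.305 = 10.937 g → 2.20 wt%.
Mg in (Mg₀.₃₄Fe₀.₆₆)CO₃: molar mass 105.129 g/mol; 0.34×24.305 = 8.264 g → 7.86 wt%.
Difference = 2.20 − 7.86 = -5.66 percentage points.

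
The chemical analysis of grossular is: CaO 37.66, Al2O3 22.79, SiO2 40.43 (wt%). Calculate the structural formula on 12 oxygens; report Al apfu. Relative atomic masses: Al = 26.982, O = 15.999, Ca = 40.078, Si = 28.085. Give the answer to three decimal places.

1.996 Al apfu

37.66 wt% CaO ÷ 56.077 g/mol = 0.67158 mol, giving 0.67158 Ca and 0.67158 O.
22.79 wt% Al2O3 ÷ 101.961 g/mol = 0.22352 mol, giving 0.44704 Al and 0.67056 O.
40.43 wt% SiO2 ÷ 60.083 g/mol = 0.67290 mol, giving 0.67290 Si and 1.34580 O.
Oxygen sums to 2.68794; scaling by 12/2.68794 = 4.46439 puts the formula on 12 O.
Al: 0.44704 × 4.46439 = 1.996 atoms per formula unit.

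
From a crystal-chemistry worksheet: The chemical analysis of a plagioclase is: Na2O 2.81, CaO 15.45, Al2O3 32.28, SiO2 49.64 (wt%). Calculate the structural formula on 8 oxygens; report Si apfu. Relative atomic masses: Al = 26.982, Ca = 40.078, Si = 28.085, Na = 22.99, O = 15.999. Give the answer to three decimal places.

2.261 Si apfu

2.81 wt% Na2O ÷ 61.979 g/mol = 0.04534 mol, giving 0.09068 Na and 0.04534 O.
15.45 wt% CaO ÷ 56.077 g/mol = 0.27551 mol, giving 0.27551 Ca and 0.27551 O.
32.28 wt% Al2O3 ÷ 101.961 g/mol = 0.31659 mol, giving 0.63318 Al and 0.94977 O.
49.64 wt% SiO2 ÷ 60.083 g/mol = 0.82619 mol, giving 0.82619 Si and 1.65238 O.
Oxygen sums to 2.92300; scaling by 8/2.92300 = 2.73691 puts the formula on 8 O.
Si: 0.82619 × 2.73691 = 2.261 atoms per formula unit.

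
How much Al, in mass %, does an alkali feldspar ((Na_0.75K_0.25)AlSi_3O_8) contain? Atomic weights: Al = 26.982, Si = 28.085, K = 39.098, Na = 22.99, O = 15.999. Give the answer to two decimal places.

M((Na_0.75K_0.25)AlSi_3O_8) = 266.246 g/mol.
Al contributes 1 × 26.982 = 26.982 g per mole.
26.982/266.246 = 0.1013 → 10.13%.

10.13 mass %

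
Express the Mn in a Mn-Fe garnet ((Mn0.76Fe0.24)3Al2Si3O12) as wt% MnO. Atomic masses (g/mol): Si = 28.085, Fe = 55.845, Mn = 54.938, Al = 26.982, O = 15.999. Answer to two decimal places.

32.63 wt%

Formula mass = 495.674 g/mol.
2.28 Mn → 2.2800 mol MnO per formula unit; M(MnO) = 70.937, so MnO mass = 161.736 g.
161.736/495.674 × 100 = 32.63 wt%.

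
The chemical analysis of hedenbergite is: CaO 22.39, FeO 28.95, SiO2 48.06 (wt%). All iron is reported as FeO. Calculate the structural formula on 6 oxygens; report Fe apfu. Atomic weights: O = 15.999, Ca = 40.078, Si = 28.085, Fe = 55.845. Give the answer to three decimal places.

1.007 Fe apfu

22.39 wt% CaO ÷ 56.077 g/mol = 0.39927 mol, giving 0.39927 Ca and 0.39927 O.
28.95 wt% FeO ÷ 71.844 g/mol = 0.40296 mol, giving 0.40296 Fe and 0.40296 O.
48.06 wt% SiO2 ÷ 60.083 g/mol = 0.79989 mol, giving 0.79989 Si and 1.59978 O.
Oxygen sums to 2.40201; scaling by 6/2.40201 = 2.49791 puts the formula on 6 O.
Fe: 0.40296 × 2.49791 = 1.007 atoms per formula unit.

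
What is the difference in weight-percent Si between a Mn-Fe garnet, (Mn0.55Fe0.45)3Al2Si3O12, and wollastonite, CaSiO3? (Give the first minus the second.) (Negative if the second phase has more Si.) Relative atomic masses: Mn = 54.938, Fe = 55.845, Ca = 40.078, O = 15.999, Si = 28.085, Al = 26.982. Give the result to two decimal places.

-7.20 percentage points

M((Mn0.55Fe0.45)3Al2Si3O12) = 496.245 g/mol, so wt% Si = 84.255/496.245 × 100 = 16.98%.
M(CaSiO3) = 116.160 g/mol, so wt% Si = 28.085/116.160 × 100 = 24.18%.
16.98 − 24.18 = -7.20 pp.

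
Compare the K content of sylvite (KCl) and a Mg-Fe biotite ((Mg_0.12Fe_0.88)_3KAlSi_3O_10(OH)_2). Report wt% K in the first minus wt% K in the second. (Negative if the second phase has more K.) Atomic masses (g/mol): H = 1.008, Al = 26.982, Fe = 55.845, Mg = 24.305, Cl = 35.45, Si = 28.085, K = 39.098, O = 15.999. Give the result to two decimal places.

First mineral: 39.098 g K in 74.548 g formula = 52.45 wt% K.
Second mineral: 39.098 g K in 500.520 g formula = 7.81 wt% K.
52.45% − 7.81% gives a difference of 44.64 percentage points.

44.64 percentage points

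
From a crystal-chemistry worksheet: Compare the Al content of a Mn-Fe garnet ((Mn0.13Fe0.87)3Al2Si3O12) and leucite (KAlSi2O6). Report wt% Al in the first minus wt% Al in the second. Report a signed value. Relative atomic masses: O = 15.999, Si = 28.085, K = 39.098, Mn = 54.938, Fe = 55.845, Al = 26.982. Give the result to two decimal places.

M((Mn0.13Fe0.87)3Al2Si3O12) = 497.388 g/mol, so wt% Al = 53.964/497.388 × 100 = 10.85%.
M(KAlSi2O6) = 218.244 g/mol, so wt% Al = 26.982/218.244 × 100 = 12.36%.
10.85 − 12.36 = -1.51 pp.

-1.51 percentage points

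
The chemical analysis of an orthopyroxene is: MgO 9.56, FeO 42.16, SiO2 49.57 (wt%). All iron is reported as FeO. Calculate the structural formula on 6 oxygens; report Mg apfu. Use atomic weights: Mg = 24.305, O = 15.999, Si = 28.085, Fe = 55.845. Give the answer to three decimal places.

MgO: 9.56/40.304 = 0.23720 mol → 0.23720 mol Mg, 0.23720 mol O.
FeO: 42.16/71.844 = 0.58683 mol → 0.58683 mol Fe, 0.58683 mol O.
SiO2: 49.57/60.083 = 0.82503 mol → 0.82503 mol Si, 1.65006 mol O.
Total oxygen = 2.47409 mol. Normalization factor = 6/2.47409 = 2.42513.
Mg per 6 O = 0.23720 × 2.42513 = 0.575.

0.575 Mg apfu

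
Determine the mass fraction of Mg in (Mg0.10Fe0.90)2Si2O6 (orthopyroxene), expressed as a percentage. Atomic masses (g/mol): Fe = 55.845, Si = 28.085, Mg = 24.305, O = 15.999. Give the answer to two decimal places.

Formula mass = 0.20×24.305 + 1.80×55.845 + 2×28.085 + 6×15.999 = 257.546 g/mol, of which 4.861 g is Mg.
So Mg makes up 4.861/257.546 = 0.0189 of the mass, i.e. 1.89%.

1.89 weight percent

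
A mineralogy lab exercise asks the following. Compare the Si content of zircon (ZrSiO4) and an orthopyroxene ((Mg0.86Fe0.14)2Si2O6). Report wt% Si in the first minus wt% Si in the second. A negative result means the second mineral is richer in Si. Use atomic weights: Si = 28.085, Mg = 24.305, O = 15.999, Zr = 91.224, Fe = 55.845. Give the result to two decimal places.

-11.48 percentage points

Si in ZrSiO4: molar mass 183.305 g/mol; 1×28.085 = 28.085 g → 15.32 wt%.
Si in (Mg0.86Fe0.14)2Si2O6: molar mass 209.605 g/mol; 2×28.085 = 56.170 g → 26.80 wt%.
Difference = 15.32 − 26.80 = -11.48 percentage points.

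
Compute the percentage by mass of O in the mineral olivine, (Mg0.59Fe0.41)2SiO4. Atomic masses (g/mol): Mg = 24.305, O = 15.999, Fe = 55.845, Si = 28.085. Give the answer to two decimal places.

Molar mass of (Mg0.59Fe0.41)2SiO4: 1.18·24.305 + 0.82·55.845 + 1·28.085 + 4·15.999 = 166.554 g/mol.
Mass of O per formula unit: 4 × 15.999 = 63.996 g.
Weight fraction O = 63.996 / 166.554 = 0.3842.

38.42 weight percent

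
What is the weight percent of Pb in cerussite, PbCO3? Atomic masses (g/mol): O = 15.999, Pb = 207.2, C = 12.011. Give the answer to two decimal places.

Formula mass = 1·207.2 + 1·12.011 + 3·15.999 = 267.208 g/mol, of which 207.200 g is Pb.
So Pb makes up 207.200/267.208 = 0.7754 of the mass, i.e. 77.54%.

77.54 mass %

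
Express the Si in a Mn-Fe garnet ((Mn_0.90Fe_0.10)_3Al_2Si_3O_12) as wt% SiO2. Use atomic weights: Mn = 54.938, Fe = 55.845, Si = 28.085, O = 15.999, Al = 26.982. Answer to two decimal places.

M((Mn_0.90Fe_0.10)_3Al_2Si_3O_12) = 495.293 g/mol; M(SiO2) = 60.083 g/mol.
Moles SiO2 per formula unit = 3 Si ÷ 1 = 3.0000.
SiO2 fraction = (3.0000 × 60.083) / 495.293 = 180.249/495.293 = 0.3639.

36.39 wt%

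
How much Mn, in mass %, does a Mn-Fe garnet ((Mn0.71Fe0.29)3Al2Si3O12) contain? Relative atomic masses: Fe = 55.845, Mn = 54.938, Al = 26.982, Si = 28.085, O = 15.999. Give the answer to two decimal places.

Formula mass = 2.13*54.938 + 0.87*55.845 + 2*26.982 + 3*28.085 + 12*15.999 = 495.810 g/mol, of which 117.018 g is Mn.
So Mn makes up 117.018/495.810 = 0.2360 of the mass, i.e. 23.60%.

23.60 mass %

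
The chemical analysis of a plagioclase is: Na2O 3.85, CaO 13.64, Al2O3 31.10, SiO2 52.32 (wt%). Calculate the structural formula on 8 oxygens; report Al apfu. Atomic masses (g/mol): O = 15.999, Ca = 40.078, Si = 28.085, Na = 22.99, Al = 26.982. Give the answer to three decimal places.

1.648 Al apfu

Na2O: 3.85/61.979 = 0.06212 mol → 0.12424 mol Na, 0.06212 mol O.
CaO: 13.64/56.077 = 0.24324 mol → 0.24324 mol Ca, 0.24324 mol O.
Al2O3: 31.10/101.961 = 0.30502 mol → 0.61004 mol Al, 0.91506 mol O.
SiO2: 52.32/60.083 = 0.87080 mol → 0.87080 mol Si, 1.74160 mol O.
Total oxygen = 2.96202 mol. Normalization factor = 8/2.96202 = 2.70086.
Al per 8 O = 0.61004 × 2.70086 = 1.648.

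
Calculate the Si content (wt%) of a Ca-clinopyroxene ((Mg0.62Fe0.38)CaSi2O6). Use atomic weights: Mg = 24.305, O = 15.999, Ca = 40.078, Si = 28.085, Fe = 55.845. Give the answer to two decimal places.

24.58 wt%

Formula mass = 0.62·24.305 + 0.38·55.845 + 1·40.078 + 2·28.085 + 6·15.999 = 228.532 g/mol, of which 56.170 g is Si.
So Si makes up 56.170/228.532 = 0.2458 of the mass, i.e. 24.58%.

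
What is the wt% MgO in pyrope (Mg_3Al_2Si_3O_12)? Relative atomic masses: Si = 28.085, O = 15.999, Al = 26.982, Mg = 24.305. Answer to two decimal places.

29.99 wt%

Molar mass of Mg_3Al_2Si_3O_12 = 3·24.305 + 2·26.982 + 3·28.085 + 12·15.999 = 403.122 g/mol.
Each formula unit contains 3 Mg, equivalent to 3/1 = 3.0000 mol MgO.
M(MgO) = 1×24.305 + 1×15.999 = 40.304 g/mol.
Mass of MgO per formula unit = 3.0000 × 40.304 = 120.912 g.
MgO wt% = 120.912 / 403.122 × 100 = 29.99%.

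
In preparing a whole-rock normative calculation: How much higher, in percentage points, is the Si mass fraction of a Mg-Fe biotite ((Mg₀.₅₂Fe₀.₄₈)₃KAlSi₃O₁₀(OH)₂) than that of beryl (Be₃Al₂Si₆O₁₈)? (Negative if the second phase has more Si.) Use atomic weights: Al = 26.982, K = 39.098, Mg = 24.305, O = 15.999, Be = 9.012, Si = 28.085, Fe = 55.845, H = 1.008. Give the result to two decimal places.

-13.14 percentage points

M((Mg₀.₅₂Fe₀.₄₈)₃KAlSi₃O₁₀(OH)₂) = 462.672 g/mol, so wt% Si = 84.255/462.672 × 100 = 18.21%.
M(Be₃Al₂Si₆O₁₈) = 537.492 g/mol, so wt% Si = 168.510/537.492 × 100 = 31.35%.
18.21 − 31.35 = -13.14 pp.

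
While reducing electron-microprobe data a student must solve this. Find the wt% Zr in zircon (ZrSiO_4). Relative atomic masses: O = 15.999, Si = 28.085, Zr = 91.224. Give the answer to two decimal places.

49.77 mass %

M(ZrSiO_4) = 183.305 g/mol.
Zr contributes 1 × 91.224 = 91.224 g per mole.
91.224/183.305 = 0.4977 → 49.77%.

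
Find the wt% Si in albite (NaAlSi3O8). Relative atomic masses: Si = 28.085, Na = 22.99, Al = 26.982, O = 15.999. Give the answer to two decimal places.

32.13 weight percent

Formula mass = 1·22.99 + 1·26.982 + 3·28.085 + 8·15.999 = 262.219 g/mol, of which 84.255 g is Si.
So Si makes up 84.255/262.219 = 0.3213 of the mass, i.e. 32.13%.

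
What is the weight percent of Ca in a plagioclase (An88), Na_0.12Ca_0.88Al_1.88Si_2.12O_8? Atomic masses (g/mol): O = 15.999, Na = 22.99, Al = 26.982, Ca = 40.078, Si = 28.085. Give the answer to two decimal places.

Formula mass = 0.12×22.99 + 0.88×40.078 + 1.88×26.982 + 2.12×28.085 + 8×15.999 = 276.286 g/mol, of which 35.269 g is Ca.
So Ca makes up 35.269/276.286 = 0.1277 of the mass, i.e. 12.77%.

12.77 wt%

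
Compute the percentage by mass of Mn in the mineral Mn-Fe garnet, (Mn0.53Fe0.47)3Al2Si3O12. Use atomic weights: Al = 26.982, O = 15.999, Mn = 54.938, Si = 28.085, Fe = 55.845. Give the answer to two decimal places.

17.60 wt%

M((Mn0.53Fe0.47)3Al2Si3O12) = 496.300 g/mol.
Mn contributes 1.59 × 54.938 = 87.351 g per mole.
87.351/496.300 = 0.1760 → 17.60%.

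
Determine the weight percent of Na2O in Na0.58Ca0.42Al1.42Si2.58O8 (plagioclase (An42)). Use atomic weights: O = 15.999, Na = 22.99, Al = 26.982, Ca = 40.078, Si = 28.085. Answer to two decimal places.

6.68 wt%

Formula mass = 268.933 g/mol.
0.58 Na → 0.2900 mol Na2O per formula unit; M(Na2O) = 61.979, so Na2O mass = 17.974 g.
17.974/268.933 × 100 = 6.68 wt%.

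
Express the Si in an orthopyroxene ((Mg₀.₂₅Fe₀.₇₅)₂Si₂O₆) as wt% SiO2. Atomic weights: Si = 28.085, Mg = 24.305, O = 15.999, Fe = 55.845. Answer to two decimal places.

Formula mass = 248.084 g/mol.
2 Si → 2.0000 mol SiO2 per formula unit; M(SiO2) = 60.083, so SiO2 mass = 120.166 g.
120.166/248.084 × 100 = 48.44 wt%.

48.44 wt%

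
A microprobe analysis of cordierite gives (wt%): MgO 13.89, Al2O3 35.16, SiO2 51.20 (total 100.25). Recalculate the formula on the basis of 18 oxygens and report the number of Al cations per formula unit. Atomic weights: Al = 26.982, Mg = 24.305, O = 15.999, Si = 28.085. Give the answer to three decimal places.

MgO (M=40.304): mol = 0.34463; Mg = 0.34463, O = 0.34463.
Al2O3 (M=101.961): mol = 0.34484; Al = 0.68968, O = 1.03452.
SiO2 (M=60.083): mol = 0.85215; Si = 0.85215, O = 1.70430.
ΣO = 3.08345; factor = 18/ΣO = 5.83762.
Al apfu = 0.68968 × 5.83762 = 4.026.

4.026 Al apfu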